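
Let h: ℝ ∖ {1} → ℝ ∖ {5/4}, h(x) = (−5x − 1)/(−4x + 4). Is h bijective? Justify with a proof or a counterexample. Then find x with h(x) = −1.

Suppose h(u) = h(v). Cross-multiplying: (−5u − 1)(−4v + 4) = (−5v − 1)(−4u + 4).
Expanding both sides and cancelling the symmetric terms leaves −24·(u − v) = 0. Since −24 ≠ 0, u = v. Therefore h is injective.
For any y ≠ 5/4, solving y(−4x + 4) = −5x − 1 for x gives a well-defined x ≠ 1. So h is surjective.
Thus h is bijective.
Solving h(x) = −1: cross-multiplying gives −5x − 1 = −1(−4x + 4), which rearranges to −9x = −3, so x = 1/3.

1/3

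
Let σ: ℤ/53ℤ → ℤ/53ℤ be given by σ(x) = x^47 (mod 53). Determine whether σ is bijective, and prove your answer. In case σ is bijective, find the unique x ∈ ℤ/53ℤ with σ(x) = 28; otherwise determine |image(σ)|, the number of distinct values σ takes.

49

Since 53 is prime, the nonzero elements of ℤ/53ℤ form a cyclic group of order 52.
As gcd(47, 52) = 1, raising to the 47th power is a bijection on this group: if s^47 ≡ t^47 then (st^{−1})^47 = 1, and the only element of order dividing gcd(47, 52) = 1 is 1, so s = t.
With σ(0) = 0 this makes σ injective on all of ℤ/53ℤ, hence bijective (finite equal-size domain and codomain). In particular σ is bijective.
Since σ is bijective, we find the preimage of 28. The inverse of x ↦ x^47 on (ℤ/53ℤ)^× is x ↦ x^31, because 47·31 = 1457 = 28·52 + 1 ≡ 1 (mod 52) and x^{52} = 1 for x ≠ 0 (Fermat). So σ⁻¹(28) = 28^31 mod 53.
Repeated squaring mod 53: 28^1 ≡ 28, 28^2 ≡ 28² = 784 ≡ 42, 28^4 ≡ 42² = 1764 ≡ 15, 28^8 ≡ 15² = 225 ≡ 13, 28^16 ≡ 13² = 169 ≡ 10. Since 31 = 16 + 8 + 4 + 2 + 1, 28^31 ≡ 10·13·15·42·28: 10·13 = 130 ≡ 24, then 24·15 = 360 ≡ 42, then 42·42 = 1764 ≡ 15, then 15·28 = 420 ≡ 49. So 28^31 ≡ 49 (mod 53).
Hence σ⁻¹(28) = 49.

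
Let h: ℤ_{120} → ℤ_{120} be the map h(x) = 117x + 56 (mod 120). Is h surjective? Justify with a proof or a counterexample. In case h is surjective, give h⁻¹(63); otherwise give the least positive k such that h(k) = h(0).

Recall that h is surjective if every y in the codomain equals h(x) for some x in the domain.
Since gcd(117, 120) = 3, we have 117x ≡ 0 (mod 3) for all x, so h(x) ≡ 2 (mod 3).
But 0 ≢ 2 (mod 3), so 0 ∈ ℤ_{120} has no preimage. Hence h is not surjective.
Since h is not surjective, we find the least positive k with h(k) = h(0): this means 117k ≡ 0 (mod 120), i.e. 120 ∣ 117k. Since gcd(117, 120) = 3, dividing through by 3 this holds exactly when 40 ∣ 39k, and as gcd(39, 40) = 1, exactly when 40 ∣ k.
The smallest positive such k is 40.

40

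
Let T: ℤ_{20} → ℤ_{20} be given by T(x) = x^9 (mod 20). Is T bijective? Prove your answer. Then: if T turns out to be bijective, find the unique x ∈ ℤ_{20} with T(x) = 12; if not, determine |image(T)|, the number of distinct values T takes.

15

T(0) = 0^9 = 0.
T(10): Repeated squaring mod 20: 10^1 ≡ 10, 10^2 ≡ 10² = 100 ≡ 0, 10^4 ≡ 0² = 0, 10^8 ≡ 0² = 0. Since 9 = 8 + 1, 10^9 ≡ 0·10: 0·10 = 0. So 10^9 ≡ 0 (mod 20).
So T(0) = T(10) = 0 while 0 ≠ 10, thus T is not injective, hence not bijective.
Since T is not bijective, we determine |image(T)|. Computing x^9 mod 20 for each x (by repeated squaring, reducing mod 20 at every step), the values T(0), T(1), …, T(19) are: 0, 1, 12, 3, 4, 5, 16, 7, 8, 9, 0, 11, 12, 13, 4, 15, 16, 17, 8, 19.
The distinct values are {0, 1, 3, 4, 5, 7, 8, 9, 11, 12, 13, 15, 16, 17, 19}; there are 15 of them.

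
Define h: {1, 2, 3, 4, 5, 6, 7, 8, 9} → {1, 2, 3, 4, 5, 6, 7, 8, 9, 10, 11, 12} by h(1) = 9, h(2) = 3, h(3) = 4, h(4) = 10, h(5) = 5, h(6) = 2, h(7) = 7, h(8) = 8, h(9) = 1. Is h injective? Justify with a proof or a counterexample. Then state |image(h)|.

9

The values h(1), …, h(9) are 9, 3, 4, 10, 5, 2, 7, 8, 1 — all distinct.
So h(x_1) = h(x_2) only when x_1 = x_2, and h is injective.
The image of h is {1, 2, 3, 4, 5, 7, 8, 9, 10}, which has 9 elements.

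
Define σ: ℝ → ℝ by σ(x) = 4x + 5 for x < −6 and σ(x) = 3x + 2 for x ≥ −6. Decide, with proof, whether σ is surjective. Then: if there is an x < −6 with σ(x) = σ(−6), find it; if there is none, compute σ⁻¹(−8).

Both pieces are strictly increasing (slopes 4 and 3), so each is injective on its own interval.
The left piece maps (−∞, −6) onto (−∞, −19); the right piece maps [−6, ∞) onto [−16, ∞).
The union (−∞, −19) ∪ [−16, ∞) omits the interval between −19 and −16; in particular −19 has no preimage. So σ is not surjective.
Because the two images are disjoint, no x < −6 has σ(x) = σ(−6), so we compute σ⁻¹(−8): −8 lies in [−16, ∞), so solve 3x + 2 = −8: x = (−8 − 2)/3 = −10/3.

-10/3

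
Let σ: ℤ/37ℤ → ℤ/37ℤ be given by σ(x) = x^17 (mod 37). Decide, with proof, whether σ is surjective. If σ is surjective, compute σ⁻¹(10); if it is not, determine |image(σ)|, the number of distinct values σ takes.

Since 37 is prime, the nonzero elements of ℤ/37ℤ form a cyclic group of order 36.
As gcd(17, 36) = 1, raising to the 17th power is a bijection on this group: if x_1^17 ≡ x_2^17 then (x_1x_2^{−1})^17 = 1, and the only element of order dividing gcd(17, 36) = 1 is 1, so x_1 = x_2.
With σ(0) = 0 this makes σ injective on all of ℤ/37ℤ, hence bijective (finite equal-size domain and codomain). In particular σ is surjective.
Since σ is surjective, we find the preimage of 10. The inverse of x ↦ x^17 on (ℤ/37ℤ)^× is x ↦ x^17, because 17·17 = 289 = 8·36 + 1 ≡ 1 (mod 36) and x^{36} = 1 for x ≠ 0 (Fermat). So σ⁻¹(10) = 10^17 mod 37.
Repeated squaring mod 37: 10^1 ≡ 10, 10^2 ≡ 10² = 100 ≡ 26, 10^4 ≡ 26² = 676 ≡ 10, 10^8 ≡ 10² = 100 ≡ 26, 10^16 ≡ 26² = 676 ≡ 10. Since 17 = 16 + 1, 10^17 ≡ 10·10: 10·10 = 100 ≡ 26. So 10^17 ≡ 26 (mod 37).
Hence σ⁻¹(10) = 26.

26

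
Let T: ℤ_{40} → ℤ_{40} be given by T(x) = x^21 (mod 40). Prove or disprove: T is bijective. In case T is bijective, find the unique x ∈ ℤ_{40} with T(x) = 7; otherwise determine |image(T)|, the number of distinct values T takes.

25

T(0) = 0^21 = 0.
T(10): Repeated squaring mod 40: 10^1 ≡ 10, 10^2 ≡ 10² = 100 ≡ 20, 10^4 ≡ 20² = 400 ≡ 0, 10^8 ≡ 0² = 0, 10^16 ≡ 0² = 0. Since 21 = 16 + 4 + 1, 10^21 ≡ 0·0·10: 0·0 = 0, then 0·10 = 0. So 10^21 ≡ 0 (mod 40).
So T(0) = T(10) = 0 while 0 ≠ 10, therefore T is not injective, hence not bijective.
Since T is not bijective, we determine |image(T)|. Computing x^21 mod 40 for each x (by repeated squaring, reducing mod 40 at every step), the values T(0), T(1), …, T(39) are: 0, 1, 32, 3, 24, 5, 16, 7, 8, 9, 0, 11, 32, 13, 24, 15, 16, 17, 8, 19, 0, 21, 32, 23, 24, 25, 16, 27, 8, 29, 0, 31, 32, 33, 24, 35, 16, 37, 8, 39.
The distinct values are {0, 1, 3, 5, 7, 8, 9, 11, 13, 15, 16, 17, 19, 21, 23, 24, 25, 27, 29, 31, 32, 33, 35, 37, 39}; there are 25 of them.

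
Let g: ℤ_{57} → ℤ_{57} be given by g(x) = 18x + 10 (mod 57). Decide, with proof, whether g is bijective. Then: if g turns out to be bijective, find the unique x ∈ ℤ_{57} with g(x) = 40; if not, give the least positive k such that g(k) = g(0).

We have gcd(18, 57) = 3 > 1. Taking a = 0 and b = 19: g(0) = 10 and g(19) = 18·19 + 10 = 352 ≡ 10 (mod 57).
So g(0) = g(19) while 0 ≠ 19, hence g is not injective, hence not bijective.
Since g is not bijective, we find the least positive k with g(k) = g(0): this means 18k ≡ 0 (mod 57), i.e. 57 ∣ 18k. Since gcd(18, 57) = 3, dividing through by 3 this holds exactly when 19 ∣ 6k, and as gcd(6, 19) = 1, exactly when 19 ∣ k.
The smallest positive such k is 19.

19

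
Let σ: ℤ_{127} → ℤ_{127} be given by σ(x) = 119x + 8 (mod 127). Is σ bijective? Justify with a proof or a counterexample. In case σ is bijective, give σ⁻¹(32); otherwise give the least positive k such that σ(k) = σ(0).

124

Recall: injectivity means: for all a, b in the domain, σ(a) = σ(b) implies a = b.
If σ(a) = σ(b), then 119a ≡ 119b (mod 127). Because gcd(119, 127) = 1, we may cancel 119 to get a ≡ b (mod 127).
We now compute 119⁻¹ mod 127 explicitly. Euclid's algorithm: 127 = 1·119 + 8, 119 = 14·8 + 7, 8 = 1·7 + 1; back-substituting gives 1 = 111·119 − 104·127, so 119⁻¹ ≡ 111 (mod 127).
Then y ↦ 111(y − 8) is a two-sided inverse to σ, so every y ∈ ℤ_{127} has a preimage.
So σ is bijective.
Since σ is bijective, we find σ⁻¹(32): we need 119x ≡ 32 − 8 ≡ 24 (mod 127). Using 119⁻¹ = 111: x ≡ 111·24 = 2664 = 20·127 + 124, so x = 124.
Check: σ(124) = 119·124 + 8 = 14764 = 116·127 + 32 ≡ 32 (mod 127).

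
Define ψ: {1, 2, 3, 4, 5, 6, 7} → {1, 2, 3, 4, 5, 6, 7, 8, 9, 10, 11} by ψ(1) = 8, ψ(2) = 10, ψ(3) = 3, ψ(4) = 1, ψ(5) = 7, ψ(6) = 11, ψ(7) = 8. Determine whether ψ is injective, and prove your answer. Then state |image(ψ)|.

ψ(1) = 8 = ψ(7) with 1 ≠ 7, so ψ is not injective.
The image of ψ is {1, 3, 7, 8, 10, 11}, which has 6 elements.

6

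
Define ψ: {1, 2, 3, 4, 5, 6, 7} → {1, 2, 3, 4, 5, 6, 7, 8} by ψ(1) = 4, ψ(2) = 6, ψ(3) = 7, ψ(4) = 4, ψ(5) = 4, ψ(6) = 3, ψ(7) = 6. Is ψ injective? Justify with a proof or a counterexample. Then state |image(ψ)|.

4

ψ(1) = 4 = ψ(4) with 1 ≠ 4, so ψ is not injective.
The image of ψ is {3, 4, 6, 7}, which has 4 elements.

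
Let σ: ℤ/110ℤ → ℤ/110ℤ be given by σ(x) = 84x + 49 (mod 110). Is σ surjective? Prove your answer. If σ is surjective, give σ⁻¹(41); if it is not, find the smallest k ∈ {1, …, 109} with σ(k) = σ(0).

Since gcd(84, 110) = 2, we have 84x ≡ 0 (mod 2) for all x, so σ(x) ≡ 1 (mod 2).
But 0 ≢ 1 (mod 2), so 0 ∈ ℤ/110ℤ has no preimage. Hence σ is not surjective.
Since σ is not surjective, we find the least positive k with σ(k) = σ(0): this means 84k ≡ 0 (mod 110), i.e. 110 ∣ 84k. Since gcd(84, 110) = 2, dividing through by 2 this holds exactly when 55 ∣ 42k, and as gcd(42, 55) = 1, exactly when 55 ∣ k.
The smallest positive such k is 55.

55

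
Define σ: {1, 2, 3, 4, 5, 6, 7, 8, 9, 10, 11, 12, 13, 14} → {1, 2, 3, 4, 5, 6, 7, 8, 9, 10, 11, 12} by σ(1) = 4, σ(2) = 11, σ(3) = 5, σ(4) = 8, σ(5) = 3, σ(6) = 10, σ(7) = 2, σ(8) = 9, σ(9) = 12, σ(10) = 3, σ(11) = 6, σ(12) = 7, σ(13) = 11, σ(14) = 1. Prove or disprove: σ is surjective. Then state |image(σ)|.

12

Every element of the codomain has a preimage: 1 = σ(14), 2 = σ(7), 3 = σ(5), 4 = σ(1), 5 = σ(3), 6 = σ(11), 7 = σ(12), 8 = σ(4), 9 = σ(8), 10 = σ(6), 11 = σ(2), 12 = σ(9).
So σ is surjective.
The image of σ is {1, 2, 3, 4, 5, 6, 7, 8, 9, 10, 11, 12}, which has 12 elements.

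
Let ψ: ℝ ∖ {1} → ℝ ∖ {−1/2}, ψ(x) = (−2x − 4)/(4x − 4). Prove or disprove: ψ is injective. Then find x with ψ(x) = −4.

Suppose ψ(s) = ψ(t). Cross-multiplying: (−2s − 4)(4t − 4) = (−2t − 4)(4s − 4).
Expanding both sides and cancelling the symmetric terms leaves 24·(s − t) = 0. Since 24 ≠ 0, s = t. Therefore ψ is injective.
Solving ψ(x) = −4: cross-multiplying gives −2x − 4 = −4(4x − 4), which rearranges to 14x = 20, so x = 10/7.

10/7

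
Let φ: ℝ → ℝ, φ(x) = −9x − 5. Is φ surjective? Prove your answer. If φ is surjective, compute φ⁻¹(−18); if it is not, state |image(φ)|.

By definition, φ is surjective if every y in the codomain equals φ(x) for some x in the domain.
For any y ∈ ℝ, x = (y + 5)/(−9) satisfies φ(x) = y.
So φ is surjective.
Since φ is surjective, we compute φ⁻¹(−18) = (−18 + 5)/(−9) = 13/9.

13/9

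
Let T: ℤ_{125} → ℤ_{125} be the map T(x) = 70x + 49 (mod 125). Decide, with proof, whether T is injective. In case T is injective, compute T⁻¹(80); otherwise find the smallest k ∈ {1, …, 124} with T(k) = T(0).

Recall: T is injective when T(a) = T(b) forces a = b.
We have gcd(70, 125) = 5 > 1. Taking a = 0 and b = 25: T(0) = 49 and T(25) = 70·25 + 49 = 1799 ≡ 49 (mod 125).
So T(0) = T(25) while 0 ≠ 25, therefore T is not injective.
Since T is not injective, we find the least positive k with T(k) = T(0): this means 70k ≡ 0 (mod 125), i.e. 125 ∣ 70k. Since gcd(70, 125) = 5, dividing through by 5 this holds exactly when 25 ∣ 14k, and as gcd(14, 25) = 1, exactly when 25 ∣ k.
The smallest positive such k is 25.

25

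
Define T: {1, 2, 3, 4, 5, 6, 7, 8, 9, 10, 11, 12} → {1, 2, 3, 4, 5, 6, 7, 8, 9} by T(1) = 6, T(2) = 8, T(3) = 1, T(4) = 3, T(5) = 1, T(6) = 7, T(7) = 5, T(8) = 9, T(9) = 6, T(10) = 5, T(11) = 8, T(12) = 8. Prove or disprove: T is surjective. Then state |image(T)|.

No element maps to 2, so T is not surjective.
The image of T is {1, 3, 5, 6, 7, 8, 9}, which has 7 elements.

7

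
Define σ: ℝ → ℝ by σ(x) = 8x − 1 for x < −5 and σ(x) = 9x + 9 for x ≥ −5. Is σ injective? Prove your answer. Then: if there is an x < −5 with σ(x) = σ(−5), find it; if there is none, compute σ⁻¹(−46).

-45/8

Both pieces are strictly increasing (slopes 8 and 9), so each is injective on its own interval.
The left piece maps (−∞, −5) onto (−∞, −41); the right piece maps [−5, ∞) onto [−36, ∞).
These images are disjoint, so no value is attained by both pieces. Therefore σ is injective.
Because the two images are disjoint, no x < −5 has σ(x) = σ(−5), so we compute σ⁻¹(−46): −46 lies in (−∞, −41), so solve 8x − 1 = −46: x = (−46 + 1)/8 = −45/8.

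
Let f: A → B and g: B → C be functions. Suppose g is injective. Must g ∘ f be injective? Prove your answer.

not injective

No. Take A = {0, 1}, B = C = {0, 1, 2, 3, 4, 5}, f(0) = f(1) = 0, and g = identity (injective).
Then (g ∘ f)(0) = (g ∘ f)(1) = 0 with 0 ≠ 1, so g ∘ f is not injective.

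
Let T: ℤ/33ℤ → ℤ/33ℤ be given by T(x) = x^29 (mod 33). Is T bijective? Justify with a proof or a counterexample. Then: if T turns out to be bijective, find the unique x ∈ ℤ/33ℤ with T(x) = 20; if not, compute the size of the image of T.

Computing x^29 mod 33 for each x (by repeated squaring, reducing mod 33 at every step), the values T(0), T(1), …, T(32) are: 0, 1, 17, 15, 25, 20, 24, 19, 29, 27, 10, 11, 12, 28, 26, 3, 31, 2, 30, 7, 5, 21, 22, 23, 6, 4, 14, 9, 13, 8, 18, 16, 32.
Every element of ℤ/33ℤ appears exactly once in this list, so T is a bijection, and in particular bijective.
Since T is bijective, we read off the preimage of 20 from the same table: T(5) = 20, so T⁻¹(20) = 5.

5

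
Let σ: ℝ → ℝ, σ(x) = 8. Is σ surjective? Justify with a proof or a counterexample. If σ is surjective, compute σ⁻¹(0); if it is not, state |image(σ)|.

Recall that σ is surjective if every y in the codomain equals σ(x) for some x in the domain.
σ(x) = 8 for all x, so 9 has no preimage and σ is not surjective.
Since σ is not surjective, we state |image(σ)|: the image of σ is {8}, which has 1 element.

1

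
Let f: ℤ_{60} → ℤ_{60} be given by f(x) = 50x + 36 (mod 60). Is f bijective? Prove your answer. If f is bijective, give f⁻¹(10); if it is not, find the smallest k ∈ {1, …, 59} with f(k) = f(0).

6

We have gcd(50, 60) = 10 > 1. Taking a = 0 and b = 6: f(0) = 36 and f(6) = 50·6 + 36 = 336 ≡ 36 (mod 60).
So f(0) = f(6) while 0 ≠ 6, thus f is not injective, hence not bijective.
Since f is not bijective, we find the least positive k with f(k) = f(0): this means 50k ≡ 0 (mod 60), i.e. 60 ∣ 50k. Since gcd(50, 60) = 10, dividing through by 10 this holds exactly when 6 ∣ 5k, and as gcd(5, 6) = 1, exactly when 6 ∣ k.
The smallest positive such k is 6.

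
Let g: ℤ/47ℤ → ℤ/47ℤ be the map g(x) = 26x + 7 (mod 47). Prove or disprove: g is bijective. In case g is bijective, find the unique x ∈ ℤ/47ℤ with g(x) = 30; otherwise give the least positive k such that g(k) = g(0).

Suppose g(s) = g(t) in ℤ/47ℤ. Then 26s + 7 ≡ 26t + 7 (mod 47), thus 26(s − t) ≡ 0 (mod 47).
Since gcd(26, 47) = 1, 26 is invertible modulo 47, therefore s − t ≡ 0 (mod 47), i.e. s = t.
We now compute 26⁻¹ mod 47 explicitly. Euclid's algorithm: 47 = 1·26 + 21, 26 = 1·21 + 5, 21 = 4·5 + 1; back-substituting gives 1 = 38·26 − 21·47, so 26⁻¹ ≡ 38 (mod 47).
Then y ↦ 38(y − 7) is a two-sided inverse to g, so every y ∈ ℤ/47ℤ has a preimage.
Thus g is bijective.
Since g is bijective, we compute g⁻¹(30): solve 26x + 7 ≡ 30 (mod 47), i.e. 26x ≡ 23 (mod 47).
Multiplying by 26⁻¹ = 38 gives x ≡ 38·23 = 874 = 18·47 + 28 ≡ 28 (mod 47).
Check: g(28) = 26·28 + 7 = 735 = 15·47 + 30 ≡ 30 (mod 47).

28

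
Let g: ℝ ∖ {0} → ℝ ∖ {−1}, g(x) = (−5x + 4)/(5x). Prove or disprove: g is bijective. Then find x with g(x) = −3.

Suppose g(s) = g(t). Cross-multiplying: (−5s + 4)(5t) = (−5t + 4)(5s).
Expanding both sides and cancelling the symmetric terms leaves −20·(s − t) = 0. Since −20 ≠ 0, s = t. So g is injective.
For any y ≠ −1, solving y(5x) = −5x + 4 for x gives a well-defined x ≠ 0. So g is surjective.
Thus g is bijective.
Solving g(x) = −3: cross-multiplying gives −5x + 4 = −3(5x), which rearranges to 10x = −4, so x = −2/5.

-2/5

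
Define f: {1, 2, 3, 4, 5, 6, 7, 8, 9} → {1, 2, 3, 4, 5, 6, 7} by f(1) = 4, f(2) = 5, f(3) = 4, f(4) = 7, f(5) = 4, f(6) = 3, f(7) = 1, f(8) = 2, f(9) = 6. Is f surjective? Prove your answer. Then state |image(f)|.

7

Every element of the codomain has a preimage: 1 = f(7), 2 = f(8), 3 = f(6), 4 = f(1), 5 = f(2), 6 = f(9), 7 = f(4).
Hence f is surjective.
The image of f is {1, 2, 3, 4, 5, 6, 7}, which has 7 elements.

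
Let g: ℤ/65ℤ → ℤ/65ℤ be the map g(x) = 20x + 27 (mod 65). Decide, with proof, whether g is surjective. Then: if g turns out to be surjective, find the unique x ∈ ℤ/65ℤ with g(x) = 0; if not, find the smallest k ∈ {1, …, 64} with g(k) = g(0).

Since gcd(20, 65) = 5, we have 20x ≡ 0 (mod 5) for all x, so g(x) ≡ 2 (mod 5).
But 0 ≢ 2 (mod 5), so 0 ∈ ℤ/65ℤ has no preimage. Hence g is not surjective.
Since g is not surjective, we find the least positive k with g(k) = g(0): this means 20k ≡ 0 (mod 65), i.e. 65 ∣ 20k. Since gcd(20, 65) = 5, dividing through by 5 this holds exactly when 13 ∣ 4k, and as gcd(4, 13) = 1, exactly when 13 ∣ k.
The smallest positive such k is 13.

13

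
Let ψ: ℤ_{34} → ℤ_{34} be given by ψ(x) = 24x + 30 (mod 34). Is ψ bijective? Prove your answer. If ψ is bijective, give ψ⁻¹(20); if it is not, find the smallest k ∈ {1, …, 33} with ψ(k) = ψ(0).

17

We have gcd(24, 34) = 2 > 1. Taking x_1 = 0 and x_2 = 17: ψ(0) = 30 and ψ(17) = 24·17 + 30 = 438 ≡ 30 (mod 34).
So ψ(0) = ψ(17) while 0 ≠ 17, so ψ is not injective, hence not bijective.
Since ψ is not bijective, we find the least positive k with ψ(k) = ψ(0): this means 24k ≡ 0 (mod 34), i.e. 34 ∣ 24k. Since gcd(24, 34) = 2, dividing through by 2 this holds exactly when 17 ∣ 12k, and as gcd(12, 17) = 1, exactly when 17 ∣ k.
The smallest positive such k is 17.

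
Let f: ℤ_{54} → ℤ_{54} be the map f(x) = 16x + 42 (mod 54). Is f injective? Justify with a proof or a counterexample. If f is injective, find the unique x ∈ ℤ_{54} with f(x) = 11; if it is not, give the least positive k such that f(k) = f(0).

We have gcd(16, 54) = 2 > 1. Taking u = 0 and v = 27: f(0) = 42 and f(27) = 16·27 + 42 = 474 ≡ 42 (mod 54).
So f(0) = f(27) while 0 ≠ 27, so f is not injective.
Since f is not injective, we find the least positive k with f(k) = f(0): this means 16k ≡ 0 (mod 54), i.e. 54 ∣ 16k. Since gcd(16, 54) = 2, dividing through by 2 this holds exactly when 27 ∣ 8k, and as gcd(8, 27) = 1, exactly when 27 ∣ k.
The smallest positive such k is 27.

27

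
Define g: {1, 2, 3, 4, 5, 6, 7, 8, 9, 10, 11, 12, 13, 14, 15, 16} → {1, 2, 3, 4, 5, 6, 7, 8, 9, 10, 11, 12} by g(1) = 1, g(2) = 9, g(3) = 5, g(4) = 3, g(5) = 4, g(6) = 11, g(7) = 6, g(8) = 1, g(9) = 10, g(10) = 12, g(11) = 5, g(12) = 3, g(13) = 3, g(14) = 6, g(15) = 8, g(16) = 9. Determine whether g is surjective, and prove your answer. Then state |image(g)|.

No element maps to 2, so g is not surjective.
The image of g is {1, 3, 4, 5, 6, 8, 9, 10, 11, 12}, which has 10 elements.

10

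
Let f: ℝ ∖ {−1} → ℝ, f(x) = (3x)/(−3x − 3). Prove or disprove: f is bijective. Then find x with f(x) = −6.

If f(x) = −1, cross-multiplying gives −3(3x) = 3(−3x − 3), which simplifies to 0 = −9 — false.  So −1 has no preimage and f is not surjective.
Thus f is not bijective.
Solving f(x) = −6: cross-multiplying gives 3x = −6(−3x − 3), which rearranges to −15x = 18, so x = −6/5.

-6/5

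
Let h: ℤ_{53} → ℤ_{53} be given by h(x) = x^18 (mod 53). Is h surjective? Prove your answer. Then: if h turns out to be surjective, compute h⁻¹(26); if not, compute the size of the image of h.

h(26): Repeated squaring mod 53: 26^1 ≡ 26, 26^2 ≡ 26² = 676 ≡ 40, 26^4 ≡ 40² = 1600 ≡ 10, 26^8 ≡ 10² = 100 ≡ 47, 26^16 ≡ 47² = 2209 ≡ 36. Since 18 = 16 + 2, 26^18 ≡ 36·40: 36·40 = 1440 ≡ 9. So 26^18 ≡ 9 (mod 53).
h(27): Repeated squaring mod 53: 27^1 ≡ 27, 27^2 ≡ 27² = 729 ≡ 40, 27^4 ≡ 40² = 1600 ≡ 10, 27^8 ≡ 10² = 100 ≡ 47, 27^16 ≡ 47² = 2209 ≡ 36. Since 18 = 16 + 2, 27^18 ≡ 36·40: 36·40 = 1440 ≡ 9. So 27^18 ≡ 9 (mod 53).
So h(26) = h(27) = 9 while 26 ≠ 27, thus h is not injective.
A non-injective map from the 53-element set ℤ_{53} to itself takes at most 52 distinct values, so it cannot be surjective. Thus h is not surjective.
Since h is not surjective, we determine |image(h)|. Computing x^18 mod 53 for each x (by repeated squaring, reducing mod 53 at every step), the values h(0), h(1), …, h(52) are: 0, 1, 6, 29, 36, 7, 15, 47, 4, 46, 42, 16, 37, 28, 17, 44, 24, 13, 11, 25, 40, 38, 43, 52, 10, 49, 9, 9, 49, 10, 52, 43, 38, 40, 25, 11, 13, 24, 44, 17, 28, 37, 16, 42, 46, 4, 47, 15, 7, 36, 29, 6, 1.
The distinct values are {0, 1, 4, 6, 7, 9, 10, 11, 13, 15, 16, 17, 24, 25, 28, 29, 36, 37, 38, 40, 42, 43, 44, 46, 47, 49, 52}; there are 27 of them.

27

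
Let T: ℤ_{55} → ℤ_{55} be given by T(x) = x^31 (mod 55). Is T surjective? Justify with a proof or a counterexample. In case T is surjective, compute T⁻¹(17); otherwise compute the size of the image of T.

28

Computing x^31 mod 55 for each x (by repeated squaring, reducing mod 55 at every step), the values T(0), T(1), …, T(54) are: 0, 1, 13, 47, 4, 5, 6, 18, 52, 9, 10, 11, 23, 2, 14, 15, 16, 28, 7, 19, 20, 21, 33, 12, 24, 25, 26, 38, 17, 29, 30, 31, 43, 22, 34, 35, 36, 48, 27, 39, 40, 41, 53, 32, 44, 45, 46, 3, 37, 49, 50, 51, 8, 42, 54.
Every element of ℤ_{55} appears exactly once in this list, so T is a bijection, and in particular surjective.
Since T is surjective, we read off the preimage of 17 from the same table: T(28) = 17, so T⁻¹(17) = 28.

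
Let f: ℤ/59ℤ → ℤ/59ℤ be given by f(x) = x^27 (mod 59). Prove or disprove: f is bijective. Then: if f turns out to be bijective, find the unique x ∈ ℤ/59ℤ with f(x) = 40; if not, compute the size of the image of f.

38

Since 59 is prime, the nonzero elements of ℤ/59ℤ form a cyclic group of order 58.
As gcd(27, 58) = 1, raising to the 27th power is a bijection on this group: if s^27 ≡ t^27 then (st^{−1})^27 = 1, and the only element of order dividing gcd(27, 58) = 1 is 1, so s = t.
With f(0) = 0 this makes f injective on all of ℤ/59ℤ, hence bijective (finite equal-size domain and codomain). In particular f is bijective.
Since f is bijective, we find the preimage of 40. The inverse of x ↦ x^27 on (ℤ/59ℤ)^× is x ↦ x^43, because 27·43 = 1161 = 20·58 + 1 ≡ 1 (mod 58) and x^{58} = 1 for x ≠ 0 (Fermat). So f⁻¹(40) = 40^43 mod 59.
Repeated squaring mod 59: 40^1 ≡ 40, 40^2 ≡ 40² = 1600 ≡ 7, 40^4 ≡ 7² = 49, 40^8 ≡ 49² = 2401 ≡ 41, 40^16 ≡ 41² = 1681 ≡ 29, 40^32 ≡ 29² = 841 ≡ 15. Since 43 = 32 + 8 + 2 + 1, 40^43 ≡ 15·41·7·40: 15·41 = 615 ≡ 25, then 25·7 = 175 ≡ 57, then 57·40 = 2280 ≡ 38. So 40^43 ≡ 38 (mod 59).
Hence f⁻¹(40) = 38.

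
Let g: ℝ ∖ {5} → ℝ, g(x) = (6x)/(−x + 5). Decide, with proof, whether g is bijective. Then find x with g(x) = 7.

If g(x) = −6, cross-multiplying gives −1(6x) = 6(−x + 5), which simplifies to 0 = 30 — false.  So −6 has no preimage and g is not surjective.
Hence g is not bijective.
Solving g(x) = 7: cross-multiplying gives 6x = 7(−x + 5), which rearranges to 13x = 35, so x = 35/13.

35/13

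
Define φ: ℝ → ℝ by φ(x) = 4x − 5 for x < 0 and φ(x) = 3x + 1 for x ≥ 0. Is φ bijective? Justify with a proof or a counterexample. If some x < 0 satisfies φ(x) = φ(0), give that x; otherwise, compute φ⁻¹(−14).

-9/4

Both pieces are strictly increasing (slopes 4 and 3), so each is injective on its own interval.
The left piece maps (−∞, 0) onto (−∞, −5); the right piece maps [0, ∞) onto [1, ∞).
The images leave a gap (−5 has no preimage), so φ is not surjective, hence not bijective.
Because the two images are disjoint, no x < 0 has φ(x) = φ(0), so we compute φ⁻¹(−14): −14 lies in (−∞, −5), so solve 4x − 5 = −14: x = (−14 + 5)/4 = −9/4.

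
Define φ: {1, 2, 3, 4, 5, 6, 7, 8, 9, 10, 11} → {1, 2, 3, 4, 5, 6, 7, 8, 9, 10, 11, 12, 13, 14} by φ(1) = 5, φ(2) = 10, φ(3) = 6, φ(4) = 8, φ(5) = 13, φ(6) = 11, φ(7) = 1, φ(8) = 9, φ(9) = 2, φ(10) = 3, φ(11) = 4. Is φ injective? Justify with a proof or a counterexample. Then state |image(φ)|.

11

The values φ(1), …, φ(11) are 5, 10, 6, 8, 13, 11, 1, 9, 2, 3, 4 — all distinct.
So φ(u) = φ(v) only when u = v, and φ is injective.
The image of φ is {1, 2, 3, 4, 5, 6, 8, 9, 10, 11, 13}, which has 11 elements.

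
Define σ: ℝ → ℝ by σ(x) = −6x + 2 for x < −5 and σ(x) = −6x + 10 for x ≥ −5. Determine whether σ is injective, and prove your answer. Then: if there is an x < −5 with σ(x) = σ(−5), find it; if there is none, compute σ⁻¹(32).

Both pieces are strictly decreasing (slopes −6 and −6), so each is injective on its own interval.
The left piece maps (−∞, −5) onto (32, ∞); the right piece maps [−5, ∞) onto (−∞, 40].
These images overlap. In particular σ(−5) = 40 (right piece), and solving −6x + 2 = 40 on the left piece gives x = −19/3 < −5.
So σ(−19/3) = σ(−5) with −19/3 ≠ −5, and σ is not injective. This x = −19/3 is the requested value below −5.

-19/3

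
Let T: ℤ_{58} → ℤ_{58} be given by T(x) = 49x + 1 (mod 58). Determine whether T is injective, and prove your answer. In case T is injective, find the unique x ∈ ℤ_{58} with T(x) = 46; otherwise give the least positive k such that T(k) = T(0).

Suppose T(a) = T(b) in ℤ_{58}. Then 49a + 1 ≡ 49b + 1 (mod 58), so 49(a − b) ≡ 0 (mod 58).
Since gcd(49, 58) = 1, 49 is invertible modulo 58, hence a − b ≡ 0 (mod 58), i.e. a = b.
Thus T is injective.
We now compute 49⁻¹ mod 58 explicitly. Euclid's algorithm: 58 = 1·49 + 9, 49 = 5·9 + 4, 9 = 2·4 + 1; back-substituting gives 1 = 45·49 − 38·58, so 49⁻¹ ≡ 45 (mod 58).
Since T is injective, we compute T⁻¹(46): solve 49x + 1 ≡ 46 (mod 58), i.e. 49x ≡ 45 (mod 58).
Multiplying by 49⁻¹ = 45 gives x ≡ 45·45 = 2025 = 34·58 + 53 ≡ 53 (mod 58).
Check: T(53) = 49·53 + 1 = 2598 = 44·58 + 46 ≡ 46 (mod 58).

53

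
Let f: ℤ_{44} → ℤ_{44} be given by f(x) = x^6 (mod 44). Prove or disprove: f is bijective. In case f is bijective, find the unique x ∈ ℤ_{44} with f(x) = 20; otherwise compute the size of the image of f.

f(10): Repeated squaring mod 44: 10^1 ≡ 10, 10^2 ≡ 10² = 100 ≡ 12, 10^4 ≡ 12² = 144 ≡ 12. Since 6 = 4 + 2, 10^6 ≡ 12·12: 12·12 = 144 ≡ 12. So 10^6 ≡ 12 (mod 44).
f(12): Repeated squaring mod 44: 12^1 ≡ 12, 12^2 ≡ 12² = 144 ≡ 12, 12^4 ≡ 12² = 144 ≡ 12. Since 6 = 4 + 2, 12^6 ≡ 12·12: 12·12 = 144 ≡ 12. So 12^6 ≡ 12 (mod 44).
So f(10) = f(12) = 12 while 10 ≠ 12, thus f is not injective, hence not bijective.
Since f is not bijective, we determine |image(f)|. Computing x^6 mod 44 for each x (by repeated squaring, reducing mod 44 at every step), the values f(0), f(1), …, f(43) are: 0, 1, 20, 25, 4, 5, 16, 37, 36, 9, 12, 33, 12, 9, 36, 37, 16, 5, 4, 25, 20, 1, 0, 1, 20, 25, 4, 5, 16, 37, 36, 9, 12, 33, 12, 9, 36, 37, 16, 5, 4, 25, 20, 1.
The distinct values are {0, 1, 4, 5, 9, 12, 16, 20, 25, 33, 36, 37}; there are 12 of them.

12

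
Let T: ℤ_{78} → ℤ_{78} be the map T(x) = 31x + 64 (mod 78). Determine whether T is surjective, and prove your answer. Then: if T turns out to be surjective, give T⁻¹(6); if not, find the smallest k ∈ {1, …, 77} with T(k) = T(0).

56

By definition, T is surjective if every y in the codomain equals T(x) for some x in the domain.
Since gcd(31, 78) = 1, 31 is invertible modulo 78. Euclid's algorithm: 78 = 2·31 + 16, 31 = 1·16 + 15, 16 = 1·15 + 1; back-substituting gives 1 = 73·31 − 29·78, so 31⁻¹ ≡ 73 (mod 78).
Then y ↦ 73(y − 64) is a two-sided inverse to T, so every y ∈ ℤ_{78} has a preimage.
Therefore T is surjective.
Since T is surjective, we compute T⁻¹(6): solve 31x + 64 ≡ 6 (mod 78), i.e. 31x ≡ 20 (mod 78).
Multiplying by 31⁻¹ = 73 gives x ≡ 73·20 = 1460 = 18·78 + 56 ≡ 56 (mod 78).
Check: T(56) = 31·56 + 64 = 1800 = 23·78 + 6 ≡ 6 (mod 78).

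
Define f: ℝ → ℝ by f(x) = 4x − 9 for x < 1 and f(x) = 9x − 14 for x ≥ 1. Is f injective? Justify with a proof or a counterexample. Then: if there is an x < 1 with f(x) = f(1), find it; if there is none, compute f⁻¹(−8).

Both pieces are strictly increasing (slopes 4 and 9), so each is injective on its own interval.
The left piece maps (−∞, 1) onto (−∞, −5); the right piece maps [1, ∞) onto [−5, ∞).
These images are disjoint, so no value is attained by both pieces. Thus f is injective.
Because the two images are disjoint, no x < 1 has f(x) = f(1), so we compute f⁻¹(−8): −8 lies in (−∞, −5), so solve 4x − 9 = −8: x = (−8 + 9)/4 = 1/4.

1/4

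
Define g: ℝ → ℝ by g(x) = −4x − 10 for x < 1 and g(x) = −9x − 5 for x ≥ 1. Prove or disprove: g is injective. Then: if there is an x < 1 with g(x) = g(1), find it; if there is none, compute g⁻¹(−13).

Both pieces are strictly decreasing (slopes −4 and −9), so each is injective on its own interval.
The left piece maps (−∞, 1) onto (−14, ∞); the right piece maps [1, ∞) onto (−∞, −14].
These images are disjoint, so no value is attained by both pieces. Thus g is injective.
Because the two images are disjoint, no x < 1 has g(x) = g(1), so we compute g⁻¹(−13): −13 lies in (−14, ∞), so solve −4x − 10 = −13: x = (−13 + 10)/(−4) = 3/4.

3/4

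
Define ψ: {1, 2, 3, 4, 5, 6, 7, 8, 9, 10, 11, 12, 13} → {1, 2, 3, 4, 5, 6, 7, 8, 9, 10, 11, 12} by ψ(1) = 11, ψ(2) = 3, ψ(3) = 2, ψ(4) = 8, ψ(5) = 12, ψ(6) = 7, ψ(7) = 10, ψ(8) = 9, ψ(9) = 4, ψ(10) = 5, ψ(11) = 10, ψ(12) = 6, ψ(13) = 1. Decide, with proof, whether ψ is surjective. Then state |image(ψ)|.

12

Every element of the codomain has a preimage: 1 = ψ(13), 2 = ψ(3), 3 = ψ(2), 4 = ψ(9), 5 = ψ(10), 6 = ψ(12), 7 = ψ(6), 8 = ψ(4), 9 = ψ(8), 10 = ψ(7), 11 = ψ(1), 12 = ψ(5).
Thus ψ is surjective.
The image of ψ is {1, 2, 3, 4, 5, 6, 7, 8, 9, 10, 11, 12}, which has 12 elements.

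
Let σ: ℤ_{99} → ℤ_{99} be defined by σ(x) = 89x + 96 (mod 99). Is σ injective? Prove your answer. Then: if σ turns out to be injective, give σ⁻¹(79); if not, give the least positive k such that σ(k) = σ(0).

71

Recall: injectivity means: for all s, t in the domain, σ(s) = σ(t) implies s = t.
Suppose σ(s) = σ(t) in ℤ_{99}. Then 89s + 96 ≡ 89t + 96 (mod 99), therefore 89(s − t) ≡ 0 (mod 99).
Since gcd(89, 99) = 1, 89 is invertible modulo 99, hence s − t ≡ 0 (mod 99), i.e. s = t.
Therefore σ is injective.
We now compute 89⁻¹ mod 99 explicitly. Euclid's algorithm: 99 = 1·89 + 10, 89 = 8·10 + 9, 10 = 1·9 + 1; back-substituting gives 1 = 89·89 − 80·99, so 89⁻¹ ≡ 89 (mod 99).
Since σ is injective, we find σ⁻¹(79): we need 89x ≡ 79 − 96 ≡ 82 (mod 99). Using 89⁻¹ = 89: x ≡ 89·82 = 7298 = 73·99 + 71, so x = 71.
Check: σ(71) = 89·71 + 96 = 6415 = 64·99 + 79 ≡ 79 (mod 99).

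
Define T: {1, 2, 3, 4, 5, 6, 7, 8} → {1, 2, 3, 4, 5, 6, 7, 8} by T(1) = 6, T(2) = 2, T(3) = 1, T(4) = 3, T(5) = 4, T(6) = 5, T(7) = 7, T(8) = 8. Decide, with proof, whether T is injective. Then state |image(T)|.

8

The values T(1), …, T(8) are 6, 2, 1, 3, 4, 5, 7, 8 — all distinct.
So T(s) = T(t) only when s = t, and T is injective.
The image of T is {1, 2, 3, 4, 5, 6, 7, 8}, which has 8 elements.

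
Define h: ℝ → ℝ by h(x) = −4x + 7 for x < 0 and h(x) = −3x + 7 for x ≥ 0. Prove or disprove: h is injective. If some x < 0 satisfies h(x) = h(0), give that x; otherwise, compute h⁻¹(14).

-7/4

Both pieces are strictly decreasing (slopes −4 and −3), so each is injective on its own interval.
The left piece maps (−∞, 0) onto (7, ∞); the right piece maps [0, ∞) onto (−∞, 7].
These images are disjoint, so no value is attained by both pieces. Hence h is injective.
Because the two images are disjoint, no x < 0 has h(x) = h(0), so we compute h⁻¹(14): 14 lies in (7, ∞), so solve −4x + 7 = 14: x = (14 − 7)/(−4) = −7/4.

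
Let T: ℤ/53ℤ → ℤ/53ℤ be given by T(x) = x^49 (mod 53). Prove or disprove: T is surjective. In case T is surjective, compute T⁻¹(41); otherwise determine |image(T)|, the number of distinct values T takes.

Since 53 is prime, the nonzero elements of ℤ/53ℤ form a cyclic group of order 52.
As gcd(49, 52) = 1, raising to the 49th power is a bijection on this group: if x_1^49 ≡ x_2^49 then (x_1x_2^{−1})^49 = 1, and the only element of order dividing gcd(49, 52) = 1 is 1, so x_1 = x_2.
With T(0) = 0 this makes T injective on all of ℤ/53ℤ, hence bijective (finite equal-size domain and codomain). In particular T is surjective.
Since T is surjective, we find the preimage of 41. The inverse of x ↦ x^49 on (ℤ/53ℤ)^× is x ↦ x^17, because 49·17 = 833 = 16·52 + 1 ≡ 1 (mod 52) and x^{52} = 1 for x ≠ 0 (Fermat). So T⁻¹(41) = 41^17 mod 53.
Repeated squaring mod 53: 41^1 ≡ 41, 41^2 ≡ 41² = 1681 ≡ 38, 41^4 ≡ 38² = 1444 ≡ 13, 41^8 ≡ 13² = 169 ≡ 10, 41^16 ≡ 10² = 100 ≡ 47. Since 17 = 16 + 1, 41^17 ≡ 47·41: 47·41 = 1927 ≡ 19. So 41^17 ≡ 19 (mod 53).
Hence T⁻¹(41) = 19.

19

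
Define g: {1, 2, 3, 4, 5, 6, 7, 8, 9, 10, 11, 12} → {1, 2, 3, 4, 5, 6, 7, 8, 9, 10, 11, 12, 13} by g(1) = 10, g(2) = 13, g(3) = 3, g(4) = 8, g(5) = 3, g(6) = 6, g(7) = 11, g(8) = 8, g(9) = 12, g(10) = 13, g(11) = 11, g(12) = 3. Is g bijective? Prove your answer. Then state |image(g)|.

7

g(3) = 3 = g(5) with 3 ≠ 5, so g is not injective, hence not bijective.
The image of g is {3, 6, 8, 10, 11, 12, 13}, which has 7 elements.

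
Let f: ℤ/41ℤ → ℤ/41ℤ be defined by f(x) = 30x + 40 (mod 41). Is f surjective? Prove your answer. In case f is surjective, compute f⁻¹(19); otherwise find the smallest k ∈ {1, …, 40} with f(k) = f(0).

By definition, f is surjective if every y in the codomain equals f(x) for some x in the domain.
Since gcd(30, 41) = 1, 30 is invertible modulo 41. Euclid's algorithm: 41 = 1·30 + 11, 30 = 2·11 + 8, 11 = 1·8 + 3, 8 = 2·3 + 2, 3 = 1·2 + 1; back-substituting gives 1 = 26·30 − 19·41, so 30⁻¹ ≡ 26 (mod 41).
For any y ∈ ℤ/41ℤ, x = 26(y − 40) mod 41 satisfies f(x) = 30·26(y − 40) + 40 ≡ y (since 30·26 ≡ 1 mod 41). So every y has a preimage.
Thus f is surjective.
Since f is surjective, we find f⁻¹(19): we need 30x ≡ 19 − 40 ≡ 20 (mod 41). Using 30⁻¹ = 26: x ≡ 26·20 = 520 = 12·41 + 28, so x = 28.
Check: f(28) = 30·28 + 40 = 880 = 21·41 + 19 ≡ 19 (mod 41).

28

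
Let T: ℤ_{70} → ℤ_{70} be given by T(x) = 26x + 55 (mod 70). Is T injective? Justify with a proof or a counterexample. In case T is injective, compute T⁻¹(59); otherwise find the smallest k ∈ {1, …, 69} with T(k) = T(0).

35

We have gcd(26, 70) = 2 > 1. Taking x_1 = 0 and x_2 = 35: T(0) = 55 and T(35) = 26·35 + 55 = 965 ≡ 55 (mod 70).
So T(0) = T(35) while 0 ≠ 35, thus T is not injective.
Since T is not injective, we find the least positive k with T(k) = T(0): this means 26k ≡ 0 (mod 70), i.e. 70 ∣ 26k. Since gcd(26, 70) = 2, dividing through by 2 this holds exactly when 35 ∣ 13k, and as gcd(13, 35) = 1, exactly when 35 ∣ k.
The smallest positive such k is 35.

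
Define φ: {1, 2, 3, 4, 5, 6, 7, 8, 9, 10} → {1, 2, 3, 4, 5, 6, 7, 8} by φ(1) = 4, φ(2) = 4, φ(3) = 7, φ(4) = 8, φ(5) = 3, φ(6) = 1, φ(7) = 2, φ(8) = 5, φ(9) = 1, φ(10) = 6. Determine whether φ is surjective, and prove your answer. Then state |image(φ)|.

Every element of the codomain has a preimage: 1 = φ(6), 2 = φ(7), 3 = φ(5), 4 = φ(1), 5 = φ(8), 6 = φ(10), 7 = φ(3), 8 = φ(4).
Therefore φ is surjective.
The image of φ is {1, 2, 3, 4, 5, 6, 7, 8}, which has 8 elements.

8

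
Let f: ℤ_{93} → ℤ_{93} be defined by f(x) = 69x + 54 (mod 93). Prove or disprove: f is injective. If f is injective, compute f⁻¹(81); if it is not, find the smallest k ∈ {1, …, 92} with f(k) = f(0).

We have gcd(69, 93) = 3 > 1. Taking s = 0 and t = 31: f(0) = 54 and f(31) = 69·31 + 54 = 2193 ≡ 54 (mod 93).
So f(0) = f(31) while 0 ≠ 31, thus f is not injective.
Since f is not injective, we find the least positive k with f(k) = f(0): this means 69k ≡ 0 (mod 93), i.e. 93 ∣ 69k. Since gcd(69, 93) = 3, dividing through by 3 this holds exactly when 31 ∣ 23k, and as gcd(23, 31) = 1, exactly when 31 ∣ k.
The smallest positive such k is 31.

31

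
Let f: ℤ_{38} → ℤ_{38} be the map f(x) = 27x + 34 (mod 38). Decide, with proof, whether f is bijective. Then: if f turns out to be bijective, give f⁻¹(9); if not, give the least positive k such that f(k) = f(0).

By definition, f is injective when f(u) = f(v) forces u = v.
Suppose f(u) = f(v) in ℤ_{38}. Then 27u + 34 ≡ 27v + 34 (mod 38), so 27(u − v) ≡ 0 (mod 38).
Since gcd(27, 38) = 1, 27 is invertible modulo 38, therefore u − v ≡ 0 (mod 38), i.e. u = v.
We now compute 27⁻¹ mod 38 explicitly. Euclid's algorithm: 38 = 1·27 + 11, 27 = 2·11 + 5, 11 = 2·5 + 1; back-substituting gives 1 = 31·27 − 22·38, so 27⁻¹ ≡ 31 (mod 38).
For any y ∈ ℤ_{38}, x = 31(y − 34) mod 38 satisfies f(x) = 27·31(y − 34) + 34 ≡ y (since 27·31 ≡ 1 mod 38). So every y has a preimage.
Therefore f is bijective.
Since f is bijective, we find f⁻¹(9): we need 27x ≡ 9 − 34 ≡ 13 (mod 38). Using 27⁻¹ = 31: x ≡ 31·13 = 403 = 10·38 + 23, so x = 23.
Check: f(23) = 27·23 + 34 = 655 = 17·38 + 9 ≡ 9 (mod 38).

23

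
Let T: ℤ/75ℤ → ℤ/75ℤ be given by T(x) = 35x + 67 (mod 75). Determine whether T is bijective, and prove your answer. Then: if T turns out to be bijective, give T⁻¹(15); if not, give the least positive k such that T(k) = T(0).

We have gcd(35, 75) = 5 > 1. Taking x_1 = 0 and x_2 = 15: T(0) = 67 and T(15) = 35·15 + 67 = 592 ≡ 67 (mod 75).
So T(0) = T(15) while 0 ≠ 15, so T is not injective, hence not bijective.
Since T is not bijective, we find the least positive k with T(k) = T(0): this means 35k ≡ 0 (mod 75), i.e. 75 ∣ 35k. Since gcd(35, 75) = 5, dividing through by 5 this holds exactly when 15 ∣ 7k, and as gcd(7, 15) = 1, exactly when 15 ∣ k.
The smallest positive such k is 15.

15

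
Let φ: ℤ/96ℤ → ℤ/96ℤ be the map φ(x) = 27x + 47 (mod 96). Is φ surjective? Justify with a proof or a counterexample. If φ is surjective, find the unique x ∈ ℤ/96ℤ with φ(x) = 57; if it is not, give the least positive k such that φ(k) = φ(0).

32

Since gcd(27, 96) = 3, we have 27x ≡ 0 (mod 3) for all x, so φ(x) ≡ 2 (mod 3).
But 0 ≢ 2 (mod 3), so 0 ∈ ℤ/96ℤ has no preimage. So φ is not surjective.
Since φ is not surjective, we find the least positive k with φ(k) = φ(0): this means 27k ≡ 0 (mod 96), i.e. 96 ∣ 27k. Since gcd(27, 96) = 3, dividing through by 3 this holds exactly when 32 ∣ 9k, and as gcd(9, 32) = 1, exactly when 32 ∣ k.
The smallest positive such k is 32.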